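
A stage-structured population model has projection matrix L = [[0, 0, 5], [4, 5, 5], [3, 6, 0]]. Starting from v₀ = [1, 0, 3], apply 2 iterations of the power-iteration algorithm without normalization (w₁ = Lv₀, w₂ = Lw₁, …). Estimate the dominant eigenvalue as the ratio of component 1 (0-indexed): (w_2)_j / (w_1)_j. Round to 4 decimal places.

w1 = Lv₀ = (0·1 + 0·0 + 5·3; 4·1 + 5·0 + 5·3; 3·1 + 6·0 + 0·3) = (15, 19, 3)
w2 = Lw1 = (0·15 + 0·19 + 5·3; 4·15 + 5·19 + 5·3; 3·15 + 6·19 + 0·3) = (15, 170, 159)
Ratio at component: 170 / 19 = 8.9474

8.9474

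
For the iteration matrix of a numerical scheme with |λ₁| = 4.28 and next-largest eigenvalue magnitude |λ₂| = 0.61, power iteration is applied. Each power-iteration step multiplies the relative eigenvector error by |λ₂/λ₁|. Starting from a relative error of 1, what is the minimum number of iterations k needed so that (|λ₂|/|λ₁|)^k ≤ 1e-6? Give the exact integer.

|λ₂/λ₁| = 0.61/4.28 = 0.14252
Need k ≥ ln(1e-6) / ln(0.14252) = -13.8155 / -1.9482 ≈ 7.091
Smallest integer k satisfying the bound: 8

8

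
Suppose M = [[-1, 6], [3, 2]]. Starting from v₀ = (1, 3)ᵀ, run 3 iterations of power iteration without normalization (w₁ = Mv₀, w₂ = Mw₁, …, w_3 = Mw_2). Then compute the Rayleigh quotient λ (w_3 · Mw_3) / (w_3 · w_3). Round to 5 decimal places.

λ ≈ 4.05002

w1 = Mv₀ = ((-1)·1 + 6·3; 3·1 + 2·3) = (17, 9)
w2 = Mw1 = ((-1)·17 + 6·9; 3·17 + 2·9) = (37, 69)
w3 = Mw2 = (377, 249)
Mw3 = (1117, 1629)
w3·Mw3 = 377·1117 + 249·1629 = 826730; w3·w3 = 377·377 + 249·249 = 204130
λ ≈ 826730/204130 = 4.05002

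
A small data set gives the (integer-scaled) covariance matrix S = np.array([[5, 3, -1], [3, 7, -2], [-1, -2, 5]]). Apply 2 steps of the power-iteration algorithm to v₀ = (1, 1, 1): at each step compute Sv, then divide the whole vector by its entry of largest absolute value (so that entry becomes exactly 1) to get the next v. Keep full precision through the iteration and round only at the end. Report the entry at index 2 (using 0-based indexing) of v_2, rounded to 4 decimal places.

-0.1781

Sv0 = (7.00000, 8.00000, 2.00000); divide by 8.00000 → v1 = (0.87500, 1.00000, 0.25000)
Sv1 = (7.12500, 9.12500, -1.62500); divide by 9.12500 → v2 = (0.78082, 1.00000, -0.17808)
Requested entry of v2: -13/73 = -0.1781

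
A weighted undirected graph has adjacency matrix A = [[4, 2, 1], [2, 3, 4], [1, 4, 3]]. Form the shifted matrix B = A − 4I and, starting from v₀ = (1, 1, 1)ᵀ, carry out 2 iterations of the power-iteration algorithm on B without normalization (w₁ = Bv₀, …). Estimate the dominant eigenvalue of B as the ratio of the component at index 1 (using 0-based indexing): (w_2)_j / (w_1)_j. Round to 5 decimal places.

3.40000

B = A − 4I has rows (0, 2, 1); (2, -1, 4); (1, 4, -1)
w1 = Bv₀ = (0·1 + 2·1 + 1·1; 2·1 + (-1)·1 + 4·1; 1·1 + 4·1 + (-1)·1) = (3, 5, 4)
w2 = Bw1 = (0·3 + 2·5 + 1·4; 2·3 + (-1)·5 + 4·4; 1·3 + 4·5 + (-1)·4) = (14, 17, 19)
Ratio: 17/5 = 3.40000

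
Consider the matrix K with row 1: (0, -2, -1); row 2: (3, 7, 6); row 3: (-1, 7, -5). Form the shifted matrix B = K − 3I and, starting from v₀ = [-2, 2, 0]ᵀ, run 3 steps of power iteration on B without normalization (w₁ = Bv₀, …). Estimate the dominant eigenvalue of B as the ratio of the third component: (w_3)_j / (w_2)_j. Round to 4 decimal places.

μ ≈ -14.8621

B = K − 3I has rows (-3, -2, -1); (3, 4, 6); (-1, 7, -8)
w1 = Bv₀ = ((-3)·(-2) + (-2)·2 + (-1)·0; 3·(-2) + 4·2 + 6·0; (-1)·(-2) + 7·2 + (-8)·0) = (2, 2, 16)
w2 = Bw1 = ((-3)·2 + (-2)·2 + (-1)·16; 3·2 + 4·2 + 6·16; (-1)·2 + 7·2 + (-8)·16) = (-26, 110, -116)
w3 = Bw2 = (-26, -334, 1724)
Ratio: 1724/-116 = -14.8621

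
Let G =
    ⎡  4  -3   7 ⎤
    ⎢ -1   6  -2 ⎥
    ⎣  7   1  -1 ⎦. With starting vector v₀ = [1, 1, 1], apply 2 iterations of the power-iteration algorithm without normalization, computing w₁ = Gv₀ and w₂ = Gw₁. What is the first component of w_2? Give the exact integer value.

w1 = Gv₀ = (4·1 + (-3)·1 + 7·1; (-1)·1 + 6·1 + (-2)·1; 7·1 + 1·1 + (-1)·1) = (8, 3, 7)
w2 = Gw1 = (4·8 + (-3)·3 + 7·7; (-1)·8 + 6·3 + (-2)·7; 7·8 + 1·3 + (-1)·7) = (72, -4, 52)
The requested component of w2 is 72.

72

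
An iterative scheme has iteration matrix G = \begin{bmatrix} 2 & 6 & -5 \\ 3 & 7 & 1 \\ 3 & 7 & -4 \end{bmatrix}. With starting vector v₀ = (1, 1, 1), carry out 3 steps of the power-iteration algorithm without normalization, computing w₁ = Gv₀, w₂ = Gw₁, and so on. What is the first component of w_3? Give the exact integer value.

326

w1 = Gv₀ = (3, 11, 6)
w2 = Gw1 = (42, 92, 62)
w3 = Gw2 = (326, 832, 522)
The requested component of w3 is 326.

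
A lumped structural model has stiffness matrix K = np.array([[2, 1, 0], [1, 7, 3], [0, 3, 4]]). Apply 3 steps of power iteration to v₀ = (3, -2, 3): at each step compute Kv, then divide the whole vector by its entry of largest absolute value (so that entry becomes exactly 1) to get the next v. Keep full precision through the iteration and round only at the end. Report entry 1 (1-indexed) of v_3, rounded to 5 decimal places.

Kv0 = (4.000000, -2.000000, 6.000000); divide by 6.000000 → v1 = (0.666667, -0.333333, 1.000000)
Kv1 = (1.000000, 1.333333, 3.000000); divide by 3.000000 → v2 = (0.333333, 0.444444, 1.000000)
Kv2 = (1.111111, 6.444444, 5.333333); divide by 6.444444 → v3 = (0.172414, 1.000000, 0.827586)
Requested entry of v3: 20/116 = 0.17241

0.17241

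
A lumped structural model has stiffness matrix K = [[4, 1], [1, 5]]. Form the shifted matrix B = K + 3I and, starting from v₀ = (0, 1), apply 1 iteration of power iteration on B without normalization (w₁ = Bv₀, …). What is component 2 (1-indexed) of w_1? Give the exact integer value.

8

B = K + 3I has rows (7, 1); (1, 8)
w1 = Bv₀ = (7·0 + 1·1; 1·0 + 8·1) = (1, 8)
Requested component of w1: 8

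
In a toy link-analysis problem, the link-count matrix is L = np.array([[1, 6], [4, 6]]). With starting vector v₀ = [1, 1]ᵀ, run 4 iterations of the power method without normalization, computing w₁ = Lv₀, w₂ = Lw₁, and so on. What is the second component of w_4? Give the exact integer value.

7156

w1 = Lv₀ = (7, 10)
w2 = Lw1 = (67, 88)
w3 = Lw2 = (595, 796)
w4 = Lw3 = (5371, 7156)
The requested component of w4 is 7156.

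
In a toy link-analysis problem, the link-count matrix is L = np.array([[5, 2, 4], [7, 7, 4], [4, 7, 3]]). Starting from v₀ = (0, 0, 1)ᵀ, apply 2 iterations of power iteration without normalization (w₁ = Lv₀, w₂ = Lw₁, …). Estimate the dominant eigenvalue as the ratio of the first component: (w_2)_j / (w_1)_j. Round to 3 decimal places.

10.000

w1 = Lv₀ = (5·0 + 2·0 + 4·1; 7·0 + 7·0 + 4·1; 4·0 + 7·0 + 3·1) = (4, 4, 3)
w2 = Lw1 = (5·4 + 2·4 + 4·3; 7·4 + 7·4 + 4·3; 4·4 + 7·4 + 3·3) = (40, 68, 53)
Ratio at component: 40 / 4 = 10.000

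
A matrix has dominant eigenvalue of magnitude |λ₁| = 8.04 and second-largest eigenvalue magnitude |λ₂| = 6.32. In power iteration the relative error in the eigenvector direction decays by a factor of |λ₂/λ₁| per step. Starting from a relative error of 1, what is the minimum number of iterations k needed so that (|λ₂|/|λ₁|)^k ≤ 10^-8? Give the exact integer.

|λ₂/λ₁| = 6.32/8.04 = 0.78607
Need k ≥ ln(10^-8) / ln(0.78607) = -18.4207 / -0.2407 ≈ 76.526
Smallest integer k satisfying the bound: 77

77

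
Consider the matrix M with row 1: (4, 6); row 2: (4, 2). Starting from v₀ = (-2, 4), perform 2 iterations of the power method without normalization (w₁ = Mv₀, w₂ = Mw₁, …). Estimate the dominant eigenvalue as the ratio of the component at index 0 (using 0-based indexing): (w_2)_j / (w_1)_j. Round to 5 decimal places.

w1 = Mv₀ = (4·(-2) + 6·4; 4·(-2) + 2·4) = (16, 0)
w2 = Mw1 = (4·16 + 6·0; 4·16 + 2·0) = (64, 64)
Ratio at component: 64 / 16 = 4.00000

4.00000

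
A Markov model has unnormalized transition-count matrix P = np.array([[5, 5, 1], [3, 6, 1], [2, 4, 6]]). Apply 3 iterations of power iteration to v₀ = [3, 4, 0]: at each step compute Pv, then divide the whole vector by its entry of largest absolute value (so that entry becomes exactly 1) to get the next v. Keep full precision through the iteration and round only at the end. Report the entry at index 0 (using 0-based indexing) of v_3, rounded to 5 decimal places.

0.93570

Pv0 = (35.000000, 33.000000, 22.000000); divide by 35.000000 → v1 = (1.000000, 0.942857, 0.628571)
Pv1 = (10.342857, 9.285714, 9.542857); divide by 10.342857 → v2 = (1.000000, 0.897790, 0.922652)
Pv2 = (10.411602, 9.309392, 11.127072); divide by 11.127072 → v3 = (0.935700, 0.836643, 1.000000)
Requested entry of v3: 3769/4028 = 0.93570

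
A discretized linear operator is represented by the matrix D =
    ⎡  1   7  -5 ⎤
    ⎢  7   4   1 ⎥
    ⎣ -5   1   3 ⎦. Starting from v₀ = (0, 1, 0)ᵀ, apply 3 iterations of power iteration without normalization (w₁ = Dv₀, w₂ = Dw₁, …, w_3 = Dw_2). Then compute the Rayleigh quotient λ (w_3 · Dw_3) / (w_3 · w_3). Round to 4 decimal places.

9.7961

w1 = Dv₀ = (7, 4, 1)
w2 = Dw1 = (30, 66, -28)
w3 = Dw2 = (632, 446, -168)
Dw3 = (4594, 6040, -3218)
w3·Dw3 = 632·4594 + 446·6040 + (-168)·(-3218) = 6137872; w3·w3 = 632·632 + 446·446 + (-168)·(-168) = 626564
λ ≈ 6137872/626564 = 9.7961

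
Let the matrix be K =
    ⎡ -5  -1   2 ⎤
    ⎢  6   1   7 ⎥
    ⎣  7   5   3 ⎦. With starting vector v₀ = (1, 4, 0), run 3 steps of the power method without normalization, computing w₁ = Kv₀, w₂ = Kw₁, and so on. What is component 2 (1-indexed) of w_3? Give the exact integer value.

w1 = Kv₀ = (-9, 10, 27)
w2 = Kw1 = (89, 145, 68)
w3 = Kw2 = (-454, 1155, 1552)
The requested component of w3 is 1155.

1155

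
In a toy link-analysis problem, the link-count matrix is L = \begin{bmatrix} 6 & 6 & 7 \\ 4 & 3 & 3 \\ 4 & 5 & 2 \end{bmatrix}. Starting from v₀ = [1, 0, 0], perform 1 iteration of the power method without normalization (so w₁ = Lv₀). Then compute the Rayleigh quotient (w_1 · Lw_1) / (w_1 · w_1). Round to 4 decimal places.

13.6471

w1 = Lv₀ = (6, 4, 4)
Lw1 = (88, 48, 52)
w1·Lw1 = 6·88 + 4·48 + 4·52 = 928; w1·w1 = 6·6 + 4·4 + 4·4 = 68
λ ≈ 928/68 = 13.6471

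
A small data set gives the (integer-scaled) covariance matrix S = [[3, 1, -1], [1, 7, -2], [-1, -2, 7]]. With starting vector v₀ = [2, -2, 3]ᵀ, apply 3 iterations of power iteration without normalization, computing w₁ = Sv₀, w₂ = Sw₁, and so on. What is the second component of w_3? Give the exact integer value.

w1 = Sv₀ = (1, -18, 23)
w2 = Sw1 = (-38, -171, 196)
w3 = Sw2 = (-481, -1627, 1752)
The requested component of w3 is -1627.

-1627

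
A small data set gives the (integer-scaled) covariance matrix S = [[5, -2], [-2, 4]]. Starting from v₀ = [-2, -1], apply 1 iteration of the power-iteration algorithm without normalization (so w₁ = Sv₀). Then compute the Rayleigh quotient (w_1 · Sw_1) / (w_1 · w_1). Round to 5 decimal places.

5.00000

w1 = Sv₀ = (5·(-2) + (-2)·(-1); (-2)·(-2) + 4·(-1)) = (-8, 0)
Sw1 = (-40, 16)
w1·Sw1 = (-8)·(-40) + 0·16 = 320; w1·w1 = (-8)·(-8) + 0·0 = 64
λ ≈ 320/64 = 5.00000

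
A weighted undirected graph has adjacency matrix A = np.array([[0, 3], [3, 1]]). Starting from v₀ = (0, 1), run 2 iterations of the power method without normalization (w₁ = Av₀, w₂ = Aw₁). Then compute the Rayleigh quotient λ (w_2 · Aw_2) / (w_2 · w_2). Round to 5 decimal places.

λ ≈ 2.56881

w1 = Av₀ = (0·0 + 3·1; 3·0 + 1·1) = (3, 1)
w2 = Aw1 = (0·3 + 3·1; 3·3 + 1·1) = (3, 10)
Aw2 = (30, 19)
w2·Aw2 = 3·30 + 10·19 = 280; w2·w2 = 3·3 + 10·10 = 109
λ ≈ 280/109 = 2.56881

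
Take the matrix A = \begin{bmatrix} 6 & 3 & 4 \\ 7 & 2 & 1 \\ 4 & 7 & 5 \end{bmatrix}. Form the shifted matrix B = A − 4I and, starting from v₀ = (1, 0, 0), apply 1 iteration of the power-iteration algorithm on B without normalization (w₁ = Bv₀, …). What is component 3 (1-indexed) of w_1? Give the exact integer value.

B = A − 4I has rows (2, 3, 4); (7, -2, 1); (4, 7, 1)
w1 = Bv₀ = (2·1 + 3·0 + 4·0; 7·1 + (-2)·0 + 1·0; 4·1 + 7·0 + 1·0) = (2, 7, 4)
Requested component of w1: 4

4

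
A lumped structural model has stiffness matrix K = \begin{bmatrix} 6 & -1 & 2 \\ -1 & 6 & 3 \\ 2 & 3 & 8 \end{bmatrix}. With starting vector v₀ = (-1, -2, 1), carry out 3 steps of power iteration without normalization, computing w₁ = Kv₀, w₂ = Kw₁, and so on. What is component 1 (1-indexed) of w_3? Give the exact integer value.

-34

w1 = Kv₀ = (6·(-1) + (-1)·(-2) + 2·1; (-1)·(-1) + 6·(-2) + 3·1; 2·(-1) + 3·(-2) + 8·1) = (-2, -8, 0)
w2 = Kw1 = (6·(-2) + (-1)·(-8) + 2·0; (-1)·(-2) + 6·(-8) + 3·0; 2·(-2) + 3·(-8) + 8·0) = (-4, -46, -28)
w3 = Kw2 = (-34, -356, -370)
The requested component of w3 is -34.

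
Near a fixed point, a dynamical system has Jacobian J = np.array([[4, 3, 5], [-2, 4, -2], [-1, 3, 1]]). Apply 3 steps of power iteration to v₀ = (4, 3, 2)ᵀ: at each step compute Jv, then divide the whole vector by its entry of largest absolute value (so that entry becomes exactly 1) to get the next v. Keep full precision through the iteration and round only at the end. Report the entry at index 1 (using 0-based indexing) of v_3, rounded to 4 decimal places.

1.0000

Jv0 = (35.00000, 0.00000, 7.00000); divide by 35.00000 → v1 = (1.00000, 0.00000, 0.20000)
Jv1 = (5.00000, -2.40000, -0.80000); divide by 5.00000 → v2 = (1.00000, -0.48000, -0.16000)
Jv2 = (1.76000, -3.60000, -2.60000); divide by -3.60000 → v3 = (-0.48889, 1.00000, 0.72222)
Requested entry of v3: -630/-630 = 1.0000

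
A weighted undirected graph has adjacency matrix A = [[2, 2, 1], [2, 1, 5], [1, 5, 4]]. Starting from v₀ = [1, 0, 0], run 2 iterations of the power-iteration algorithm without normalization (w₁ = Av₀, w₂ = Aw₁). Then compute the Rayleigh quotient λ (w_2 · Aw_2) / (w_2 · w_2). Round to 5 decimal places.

8.18996

w1 = Av₀ = (2, 2, 1)
w2 = Aw1 = (9, 11, 16)
Aw2 = (56, 109, 128)
w2·Aw2 = 9·56 + 11·109 + 16·128 = 3751; w2·w2 = 9·9 + 11·11 + 16·16 = 458
λ ≈ 3751/458 = 8.18996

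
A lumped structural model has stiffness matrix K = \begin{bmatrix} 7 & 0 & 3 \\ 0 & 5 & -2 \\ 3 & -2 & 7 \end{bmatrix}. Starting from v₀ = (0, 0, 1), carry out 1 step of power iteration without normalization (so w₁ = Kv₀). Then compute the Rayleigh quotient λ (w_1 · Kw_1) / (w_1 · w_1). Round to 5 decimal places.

9.80645

w1 = Kv₀ = (7·0 + 0·0 + 3·1; 0·0 + 5·0 + (-2)·1; 3·0 + (-2)·0 + 7·1) = (3, -2, 7)
Kw1 = (42, -24, 62)
w1·Kw1 = 3·42 + (-2)·(-24) + 7·62 = 608; w1·w1 = 3·3 + (-2)·(-2) + 7·7 = 62
λ ≈ 608/62 = 9.80645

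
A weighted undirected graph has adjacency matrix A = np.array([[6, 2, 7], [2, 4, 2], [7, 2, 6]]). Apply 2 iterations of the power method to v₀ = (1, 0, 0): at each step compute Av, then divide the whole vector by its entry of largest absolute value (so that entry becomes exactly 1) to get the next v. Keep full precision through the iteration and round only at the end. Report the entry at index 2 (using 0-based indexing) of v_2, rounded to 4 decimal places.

Av0 = (6.00000, 2.00000, 7.00000); divide by 7.00000 → v1 = (0.85714, 0.28571, 1.00000)
Av1 = (12.71429, 4.85714, 12.57143); divide by 12.71429 → v2 = (1.00000, 0.38202, 0.98876)
Requested entry of v2: 88/89 = 0.9888

0.9888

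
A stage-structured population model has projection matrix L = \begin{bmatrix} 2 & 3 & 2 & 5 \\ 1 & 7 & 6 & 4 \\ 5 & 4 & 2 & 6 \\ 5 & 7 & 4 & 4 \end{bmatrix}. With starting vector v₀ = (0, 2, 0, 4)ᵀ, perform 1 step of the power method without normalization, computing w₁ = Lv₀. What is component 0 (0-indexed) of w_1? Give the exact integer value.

26

w1 = Lv₀ = (26, 30, 32, 30)
The requested component of w1 is 26.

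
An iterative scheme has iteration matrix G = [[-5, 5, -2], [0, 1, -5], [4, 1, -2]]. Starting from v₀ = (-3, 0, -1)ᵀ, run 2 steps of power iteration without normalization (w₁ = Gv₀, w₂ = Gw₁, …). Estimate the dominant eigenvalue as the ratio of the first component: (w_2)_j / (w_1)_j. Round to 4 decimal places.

w1 = Gv₀ = ((-5)·(-3) + 5·0 + (-2)·(-1); 0·(-3) + 1·0 + (-5)·(-1); 4·(-3) + 1·0 + (-2)·(-1)) = (17, 5, -10)
w2 = Gw1 = ((-5)·17 + 5·5 + (-2)·(-10); 0·17 + 1·5 + (-5)·(-10); 4·17 + 1·5 + (-2)·(-10)) = (-40, 55, 93)
Ratio at component: -40 / 17 = -2.3529

-2.3529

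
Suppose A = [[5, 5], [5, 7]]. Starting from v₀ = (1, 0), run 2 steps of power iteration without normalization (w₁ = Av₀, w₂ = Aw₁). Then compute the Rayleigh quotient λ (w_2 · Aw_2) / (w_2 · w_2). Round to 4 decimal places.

w1 = Av₀ = (5, 5)
w2 = Aw1 = (50, 60)
Aw2 = (550, 670)
w2·Aw2 = 50·550 + 60·670 = 67700; w2·w2 = 50·50 + 60·60 = 6100
λ ≈ 67700/6100 = 11.0984

11.0984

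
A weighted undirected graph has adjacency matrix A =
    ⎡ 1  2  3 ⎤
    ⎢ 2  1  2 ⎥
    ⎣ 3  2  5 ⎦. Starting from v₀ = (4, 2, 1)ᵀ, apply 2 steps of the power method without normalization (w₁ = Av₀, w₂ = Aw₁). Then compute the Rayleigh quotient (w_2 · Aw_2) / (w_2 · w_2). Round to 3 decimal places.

w1 = Av₀ = (1·4 + 2·2 + 3·1; 2·4 + 1·2 + 2·1; 3·4 + 2·2 + 5·1) = (11, 12, 21)
w2 = Aw1 = (1·11 + 2·12 + 3·21; 2·11 + 1·12 + 2·21; 3·11 + 2·12 + 5·21) = (98, 76, 162)
Aw2 = (736, 596, 1256)
w2·Aw2 = 98·736 + 76·596 + 162·1256 = 320896; w2·w2 = 98·98 + 76·76 + 162·162 = 41624
λ ≈ 320896/41624 = 7.709

7.709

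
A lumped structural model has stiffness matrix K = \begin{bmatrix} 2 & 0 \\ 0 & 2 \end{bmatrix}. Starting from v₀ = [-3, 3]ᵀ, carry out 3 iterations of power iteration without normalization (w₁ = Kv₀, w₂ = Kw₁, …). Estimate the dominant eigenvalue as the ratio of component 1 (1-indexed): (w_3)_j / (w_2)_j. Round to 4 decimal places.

λ ≈ 2.0000

w1 = Kv₀ = (-6, 6)
w2 = Kw1 = (-12, 12)
w3 = Kw2 = (-24, 24)
Ratio at component: -24 / -12 = 2.0000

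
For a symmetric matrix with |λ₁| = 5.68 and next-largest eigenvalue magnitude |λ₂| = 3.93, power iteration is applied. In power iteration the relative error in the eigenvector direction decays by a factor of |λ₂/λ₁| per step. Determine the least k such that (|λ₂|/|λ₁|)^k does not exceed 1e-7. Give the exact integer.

|λ₂/λ₁| = 3.93/5.68 = 0.69190
Need k ≥ ln(1e-7) / ln(0.69190) = -16.1181 / -0.3683 ≈ 43.762
Smallest integer k satisfying the bound: 44

44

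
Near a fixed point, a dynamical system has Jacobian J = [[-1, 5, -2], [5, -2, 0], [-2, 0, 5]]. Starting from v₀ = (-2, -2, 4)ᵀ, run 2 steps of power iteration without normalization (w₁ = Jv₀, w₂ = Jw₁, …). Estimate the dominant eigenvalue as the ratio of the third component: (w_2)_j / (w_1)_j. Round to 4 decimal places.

λ ≈ 6.3333

w1 = Jv₀ = (-16, -6, 24)
w2 = Jw1 = (-62, -68, 152)
Ratio at component: 152 / 24 = 6.3333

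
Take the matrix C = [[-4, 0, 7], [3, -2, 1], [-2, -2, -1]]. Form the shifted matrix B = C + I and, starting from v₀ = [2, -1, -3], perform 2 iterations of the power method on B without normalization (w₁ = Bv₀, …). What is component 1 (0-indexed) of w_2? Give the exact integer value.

-87

B = C + I has rows (-3, 0, 7); (3, -1, 1); (-2, -2, 0)
w1 = Bv₀ = ((-3)·2 + 0·(-1) + 7·(-3); 3·2 + (-1)·(-1) + 1·(-3); (-2)·2 + (-2)·(-1) + 0·(-3)) = (-27, 4, -2)
w2 = Bw1 = ((-3)·(-27) + 0·4 + 7·(-2); 3·(-27) + (-1)·4 + 1·(-2); (-2)·(-27) + (-2)·4 + 0·(-2)) = (67, -87, 46)
Requested component of w2: -87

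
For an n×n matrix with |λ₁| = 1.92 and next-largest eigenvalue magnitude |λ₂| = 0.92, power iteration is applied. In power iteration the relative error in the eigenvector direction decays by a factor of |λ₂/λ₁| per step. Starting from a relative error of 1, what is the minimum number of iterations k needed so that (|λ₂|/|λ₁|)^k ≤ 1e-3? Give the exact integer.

|λ₂/λ₁| = 0.92/1.92 = 0.47917
Need k ≥ ln(1e-3) / ln(0.47917) = -6.9078 / -0.7357 ≈ 9.389
Smallest integer k satisfying the bound: 10

10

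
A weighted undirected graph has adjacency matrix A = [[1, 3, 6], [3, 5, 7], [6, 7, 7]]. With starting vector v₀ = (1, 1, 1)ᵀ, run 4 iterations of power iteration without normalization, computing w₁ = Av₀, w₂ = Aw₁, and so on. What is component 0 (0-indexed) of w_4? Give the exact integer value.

43795

w1 = Av₀ = (10, 15, 20)
w2 = Aw1 = (175, 245, 305)
w3 = Aw2 = (2740, 3885, 4900)
w4 = Aw3 = (43795, 61945, 77935)
The requested component of w4 is 43795.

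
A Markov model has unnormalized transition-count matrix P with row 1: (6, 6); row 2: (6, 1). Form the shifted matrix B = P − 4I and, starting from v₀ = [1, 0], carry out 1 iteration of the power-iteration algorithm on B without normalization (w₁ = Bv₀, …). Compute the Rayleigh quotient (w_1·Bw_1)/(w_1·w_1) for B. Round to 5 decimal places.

B = P − 4I has rows (2, 6); (6, -3)
w1 = Bv₀ = (2·1 + 6·0; 6·1 + (-3)·0) = (2, 6)
Bw1 = (40, -6)
w1·Bw1 = 44; w1·w1 = 40; μ ≈ 44/40 = 1.10000

1.10000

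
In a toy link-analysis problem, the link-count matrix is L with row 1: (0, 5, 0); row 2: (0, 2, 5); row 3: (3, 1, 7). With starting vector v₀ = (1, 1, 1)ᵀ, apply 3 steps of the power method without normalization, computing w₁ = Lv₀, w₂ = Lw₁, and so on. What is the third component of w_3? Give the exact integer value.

867

w1 = Lv₀ = (5, 7, 11)
w2 = Lw1 = (35, 69, 99)
w3 = Lw2 = (345, 633, 867)
The requested component of w3 is 867.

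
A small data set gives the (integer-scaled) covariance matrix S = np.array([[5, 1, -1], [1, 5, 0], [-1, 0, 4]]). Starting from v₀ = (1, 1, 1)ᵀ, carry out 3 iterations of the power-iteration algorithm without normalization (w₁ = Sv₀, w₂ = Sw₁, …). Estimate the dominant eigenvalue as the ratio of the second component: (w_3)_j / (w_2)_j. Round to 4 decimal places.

λ ≈ 5.8000

w1 = Sv₀ = (5, 6, 3)
w2 = Sw1 = (28, 35, 7)
w3 = Sw2 = (168, 203, 0)
Ratio at component: 203 / 35 = 5.8000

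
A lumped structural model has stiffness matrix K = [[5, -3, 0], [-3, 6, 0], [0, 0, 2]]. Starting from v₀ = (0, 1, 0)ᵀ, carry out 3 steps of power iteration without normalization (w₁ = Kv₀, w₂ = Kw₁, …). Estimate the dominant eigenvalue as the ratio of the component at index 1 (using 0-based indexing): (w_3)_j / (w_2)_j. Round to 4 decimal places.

8.2000

w1 = Kv₀ = (5·0 + (-3)·1 + 0·0; (-3)·0 + 6·1 + 0·0; 0·0 + 0·1 + 2·0) = (-3, 6, 0)
w2 = Kw1 = (5·(-3) + (-3)·6 + 0·0; (-3)·(-3) + 6·6 + 0·0; 0·(-3) + 0·6 + 2·0) = (-33, 45, 0)
w3 = Kw2 = (-300, 369, 0)
Ratio at component: 369 / 45 = 8.2000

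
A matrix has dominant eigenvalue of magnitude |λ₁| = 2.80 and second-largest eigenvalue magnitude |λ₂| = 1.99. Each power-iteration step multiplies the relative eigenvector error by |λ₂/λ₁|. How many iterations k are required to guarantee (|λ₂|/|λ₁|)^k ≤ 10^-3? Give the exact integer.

21

|λ₂/λ₁| = 1.99/2.80 = 0.71071
Need k ≥ ln(10^-3) / ln(0.71071) = -6.9078 / -0.3415 ≈ 20.229
Smallest integer k satisfying the bound: 21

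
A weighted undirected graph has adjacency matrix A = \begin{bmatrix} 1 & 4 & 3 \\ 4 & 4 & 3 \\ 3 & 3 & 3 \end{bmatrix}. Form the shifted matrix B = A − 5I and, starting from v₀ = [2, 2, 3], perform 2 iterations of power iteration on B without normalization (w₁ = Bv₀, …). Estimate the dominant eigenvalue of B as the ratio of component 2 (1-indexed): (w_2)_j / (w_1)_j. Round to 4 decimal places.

2.6000

B = A − 5I has rows (-4, 4, 3); (4, -1, 3); (3, 3, -2)
w1 = Bv₀ = (9, 15, 6)
w2 = Bw1 = (42, 39, 60)
Ratio: 39/15 = 2.6000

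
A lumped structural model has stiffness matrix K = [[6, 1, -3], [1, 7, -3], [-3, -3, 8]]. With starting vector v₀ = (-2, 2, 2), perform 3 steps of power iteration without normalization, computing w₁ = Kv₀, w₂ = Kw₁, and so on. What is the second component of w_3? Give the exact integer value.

w1 = Kv₀ = (6·(-2) + 1·2 + (-3)·2; 1·(-2) + 7·2 + (-3)·2; (-3)·(-2) + (-3)·2 + 8·2) = (-16, 6, 16)
w2 = Kw1 = (6·(-16) + 1·6 + (-3)·16; 1·(-16) + 7·6 + (-3)·16; (-3)·(-16) + (-3)·6 + 8·16) = (-138, -22, 158)
w3 = Kw2 = (-1324, -766, 1744)
The requested component of w3 is -766.

-766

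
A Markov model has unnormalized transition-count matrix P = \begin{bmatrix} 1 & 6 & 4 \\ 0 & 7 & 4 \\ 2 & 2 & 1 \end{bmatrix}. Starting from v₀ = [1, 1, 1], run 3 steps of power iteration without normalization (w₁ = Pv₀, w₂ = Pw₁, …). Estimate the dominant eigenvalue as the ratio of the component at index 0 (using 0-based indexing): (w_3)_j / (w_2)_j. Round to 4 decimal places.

w1 = Pv₀ = (1·1 + 6·1 + 4·1; 0·1 + 7·1 + 4·1; 2·1 + 2·1 + 1·1) = (11, 11, 5)
w2 = Pw1 = (1·11 + 6·11 + 4·5; 0·11 + 7·11 + 4·5; 2·11 + 2·11 + 1·5) = (97, 97, 49)
w3 = Pw2 = (875, 875, 437)
Ratio at component: 875 / 97 = 9.0206

λ ≈ 9.0206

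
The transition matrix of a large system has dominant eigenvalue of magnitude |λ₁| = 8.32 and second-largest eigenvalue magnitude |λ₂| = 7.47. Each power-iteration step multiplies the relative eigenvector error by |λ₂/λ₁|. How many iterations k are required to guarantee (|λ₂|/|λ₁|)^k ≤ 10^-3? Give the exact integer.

65

|λ₂/λ₁| = 7.47/8.32 = 0.89784
Need k ≥ ln(10^-3) / ln(0.89784) = -6.9078 / -0.1078 ≈ 64.099
Smallest integer k satisfying the bound: 65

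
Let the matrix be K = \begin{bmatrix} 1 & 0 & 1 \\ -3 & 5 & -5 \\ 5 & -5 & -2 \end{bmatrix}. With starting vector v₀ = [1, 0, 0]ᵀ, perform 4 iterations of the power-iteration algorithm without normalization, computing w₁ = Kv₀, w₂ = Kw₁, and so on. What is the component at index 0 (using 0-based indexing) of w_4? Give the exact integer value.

241

w1 = Kv₀ = (1·1 + 0·0 + 1·0; (-3)·1 + 5·0 + (-5)·0; 5·1 + (-5)·0 + (-2)·0) = (1, -3, 5)
w2 = Kw1 = (1·1 + 0·(-3) + 1·5; (-3)·1 + 5·(-3) + (-5)·5; 5·1 + (-5)·(-3) + (-2)·5) = (6, -43, 10)
w3 = Kw2 = (16, -283, 225)
w4 = Kw3 = (241, -2588, 1045)
The requested component of w4 is 241.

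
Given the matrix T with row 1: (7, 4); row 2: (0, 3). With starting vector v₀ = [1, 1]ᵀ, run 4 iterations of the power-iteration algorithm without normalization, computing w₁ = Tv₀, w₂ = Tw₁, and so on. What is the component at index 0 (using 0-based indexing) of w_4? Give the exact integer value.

w1 = Tv₀ = (7·1 + 4·1; 0·1 + 3·1) = (11, 3)
w2 = Tw1 = (7·11 + 4·3; 0·11 + 3·3) = (89, 9)
w3 = Tw2 = (659, 27)
w4 = Tw3 = (4721, 81)
The requested component of w4 is 4721.

4721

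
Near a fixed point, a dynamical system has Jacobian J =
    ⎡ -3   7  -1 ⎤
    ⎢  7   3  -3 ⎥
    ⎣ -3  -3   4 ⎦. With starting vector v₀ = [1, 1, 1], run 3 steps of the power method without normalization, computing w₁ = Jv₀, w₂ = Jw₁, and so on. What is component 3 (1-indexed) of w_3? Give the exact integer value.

-422

w1 = Jv₀ = (3, 7, -2)
w2 = Jw1 = (42, 48, -38)
w3 = Jw2 = (248, 552, -422)
The requested component of w3 is -422.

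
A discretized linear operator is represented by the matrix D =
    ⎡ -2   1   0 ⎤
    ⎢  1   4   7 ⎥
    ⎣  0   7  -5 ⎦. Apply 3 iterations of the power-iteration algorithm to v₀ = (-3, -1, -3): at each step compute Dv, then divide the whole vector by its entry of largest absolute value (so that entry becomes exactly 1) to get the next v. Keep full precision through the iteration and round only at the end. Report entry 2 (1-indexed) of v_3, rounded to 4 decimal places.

Dv0 = (5.00000, -28.00000, 8.00000); divide by -28.00000 → v1 = (-0.17857, 1.00000, -0.28571)
Dv1 = (1.35714, 1.82143, 8.42857); divide by 8.42857 → v2 = (0.16102, 0.21610, 1.00000)
Dv2 = (-0.10593, 8.02542, -3.48729); divide by 8.02542 → v3 = (-0.01320, 1.00000, -0.43453)
Requested entry of v3: -1894/-1894 = 1.0000

1.0000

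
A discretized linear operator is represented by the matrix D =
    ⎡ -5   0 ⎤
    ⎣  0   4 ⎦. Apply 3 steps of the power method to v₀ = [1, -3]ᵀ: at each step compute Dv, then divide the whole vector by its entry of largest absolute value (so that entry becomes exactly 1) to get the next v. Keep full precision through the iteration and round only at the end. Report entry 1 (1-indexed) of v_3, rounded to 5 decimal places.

Dv0 = (-5.000000, -12.000000); divide by -12.000000 → v1 = (0.416667, 1.000000)
Dv1 = (-2.083333, 4.000000); divide by 4.000000 → v2 = (-0.520833, 1.000000)
Dv2 = (2.604167, 4.000000); divide by 4.000000 → v3 = (0.651042, 1.000000)
Requested entry of v3: -125/-192 = 0.65104

0.65104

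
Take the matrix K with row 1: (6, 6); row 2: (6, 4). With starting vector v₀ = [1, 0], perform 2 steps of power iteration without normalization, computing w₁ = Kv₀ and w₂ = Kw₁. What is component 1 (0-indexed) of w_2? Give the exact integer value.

60

w1 = Kv₀ = (6, 6)
w2 = Kw1 = (72, 60)
The requested component of w2 is 60.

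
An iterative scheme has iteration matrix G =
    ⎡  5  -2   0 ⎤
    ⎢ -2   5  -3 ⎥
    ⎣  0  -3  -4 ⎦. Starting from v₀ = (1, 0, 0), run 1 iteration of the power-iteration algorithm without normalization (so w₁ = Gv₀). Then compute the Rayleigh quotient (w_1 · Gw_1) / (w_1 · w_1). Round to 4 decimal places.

λ ≈ 6.3793

w1 = Gv₀ = (5·1 + (-2)·0 + 0·0; (-2)·1 + 5·0 + (-3)·0; 0·1 + (-3)·0 + (-4)·0) = (5, -2, 0)
Gw1 = (29, -20, 6)
w1·Gw1 = 5·29 + (-2)·(-20) + 0·6 = 185; w1·w1 = 5·5 + (-2)·(-2) + 0·0 = 29
λ ≈ 185/29 = 6.3793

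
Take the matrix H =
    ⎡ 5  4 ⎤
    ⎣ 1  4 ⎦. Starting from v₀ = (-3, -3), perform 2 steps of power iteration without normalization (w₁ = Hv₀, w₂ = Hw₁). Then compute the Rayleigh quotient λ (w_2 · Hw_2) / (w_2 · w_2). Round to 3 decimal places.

6.694

w1 = Hv₀ = (-27, -15)
w2 = Hw1 = (-195, -87)
Hw2 = (-1323, -543)
w2·Hw2 = (-195)·(-1323) + (-87)·(-543) = 305226; w2·w2 = (-195)·(-195) + (-87)·(-87) = 45594
λ ≈ 305226/45594 = 6.694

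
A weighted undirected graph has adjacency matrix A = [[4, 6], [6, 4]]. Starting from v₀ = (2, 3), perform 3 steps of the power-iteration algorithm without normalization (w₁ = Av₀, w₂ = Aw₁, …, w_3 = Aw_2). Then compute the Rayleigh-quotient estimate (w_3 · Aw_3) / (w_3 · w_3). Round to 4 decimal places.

w1 = Av₀ = (4·2 + 6·3; 6·2 + 4·3) = (26, 24)
w2 = Aw1 = (4·26 + 6·24; 6·26 + 4·24) = (248, 252)
w3 = Aw2 = (2504, 2496)
Aw3 = (24992, 25008)
w3·Aw3 = 2504·24992 + 2496·25008 = 124999936; w3·w3 = 2504·2504 + 2496·2496 = 12500032
λ ≈ 124999936/12500032 = 10.0000

10.0000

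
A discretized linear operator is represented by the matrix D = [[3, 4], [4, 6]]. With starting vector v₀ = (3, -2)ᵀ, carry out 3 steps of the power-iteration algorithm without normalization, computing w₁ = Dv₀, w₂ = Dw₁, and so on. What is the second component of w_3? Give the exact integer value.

36

w1 = Dv₀ = (1, 0)
w2 = Dw1 = (3, 4)
w3 = Dw2 = (25, 36)
The requested component of w3 is 36.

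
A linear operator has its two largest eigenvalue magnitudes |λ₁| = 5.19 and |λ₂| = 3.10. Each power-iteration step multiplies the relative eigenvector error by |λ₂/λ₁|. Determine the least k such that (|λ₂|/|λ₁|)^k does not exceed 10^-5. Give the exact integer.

|λ₂/λ₁| = 3.10/5.19 = 0.59730
Need k ≥ ln(10^-5) / ln(0.59730) = -11.5129 / -0.5153 ≈ 22.341
Smallest integer k satisfying the bound: 23

23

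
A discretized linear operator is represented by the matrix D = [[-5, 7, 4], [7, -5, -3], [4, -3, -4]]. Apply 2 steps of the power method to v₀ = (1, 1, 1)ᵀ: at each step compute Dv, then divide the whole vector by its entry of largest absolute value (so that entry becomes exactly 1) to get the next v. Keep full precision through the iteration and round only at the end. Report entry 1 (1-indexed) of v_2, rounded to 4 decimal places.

-0.8750

Dv0 = (6.00000, -1.00000, -3.00000); divide by 6.00000 → v1 = (1.00000, -0.16667, -0.50000)
Dv1 = (-8.16667, 9.33333, 6.50000); divide by 9.33333 → v2 = (-0.87500, 1.00000, 0.69643)
Requested entry of v2: -49/56 = -0.8750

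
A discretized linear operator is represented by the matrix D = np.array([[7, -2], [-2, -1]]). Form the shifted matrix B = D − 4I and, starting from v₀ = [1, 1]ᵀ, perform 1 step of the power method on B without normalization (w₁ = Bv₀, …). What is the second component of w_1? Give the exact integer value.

-7

B = D − 4I has rows (3, -2); (-2, -5)
w1 = Bv₀ = (1, -7)
Requested component of w1: -7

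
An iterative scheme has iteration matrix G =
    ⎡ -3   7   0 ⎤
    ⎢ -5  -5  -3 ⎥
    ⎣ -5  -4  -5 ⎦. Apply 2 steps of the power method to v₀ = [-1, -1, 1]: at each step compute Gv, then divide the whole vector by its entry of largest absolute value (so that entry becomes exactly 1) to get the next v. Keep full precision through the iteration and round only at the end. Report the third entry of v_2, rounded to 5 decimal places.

-0.45902

Gv0 = (-4.000000, 7.000000, 4.000000); divide by 7.000000 → v1 = (-0.571429, 1.000000, 0.571429)
Gv1 = (8.714286, -3.857143, -4.000000); divide by 8.714286 → v2 = (1.000000, -0.442623, -0.459016)
Requested entry of v2: -28/61 = -0.45902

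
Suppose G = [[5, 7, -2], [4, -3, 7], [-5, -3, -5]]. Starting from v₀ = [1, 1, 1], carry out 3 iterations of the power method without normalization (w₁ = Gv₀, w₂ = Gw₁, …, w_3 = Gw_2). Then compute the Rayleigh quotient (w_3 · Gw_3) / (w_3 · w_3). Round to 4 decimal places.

λ ≈ -2.4082

w1 = Gv₀ = (10, 8, -13)
w2 = Gw1 = (132, -75, -9)
w3 = Gw2 = (153, 690, -390)
Gw3 = (6375, -4188, -885)
w3·Gw3 = 153·6375 + 690·(-4188) + (-390)·(-885) = -1569195; w3·w3 = 153·153 + 690·690 + (-390)·(-390) = 651609
λ ≈ -1569195/651609 = -2.4082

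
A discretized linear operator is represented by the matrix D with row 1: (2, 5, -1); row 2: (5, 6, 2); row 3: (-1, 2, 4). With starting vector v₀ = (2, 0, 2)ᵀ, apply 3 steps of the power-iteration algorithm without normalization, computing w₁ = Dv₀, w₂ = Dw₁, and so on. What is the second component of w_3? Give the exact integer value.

1076

w1 = Dv₀ = (2·2 + 5·0 + (-1)·2; 5·2 + 6·0 + 2·2; (-1)·2 + 2·0 + 4·2) = (2, 14, 6)
w2 = Dw1 = (2·2 + 5·14 + (-1)·6; 5·2 + 6·14 + 2·6; (-1)·2 + 2·14 + 4·6) = (68, 106, 50)
w3 = Dw2 = (616, 1076, 344)
The requested component of w3 is 1076.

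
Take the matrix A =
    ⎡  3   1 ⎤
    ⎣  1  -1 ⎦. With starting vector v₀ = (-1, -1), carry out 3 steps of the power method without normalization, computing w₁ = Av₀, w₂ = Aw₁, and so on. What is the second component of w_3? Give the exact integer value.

-8

w1 = Av₀ = (3·(-1) + 1·(-1); 1·(-1) + (-1)·(-1)) = (-4, 0)
w2 = Aw1 = (3·(-4) + 1·0; 1·(-4) + (-1)·0) = (-12, -4)
w3 = Aw2 = (-40, -8)
The requested component of w3 is -8.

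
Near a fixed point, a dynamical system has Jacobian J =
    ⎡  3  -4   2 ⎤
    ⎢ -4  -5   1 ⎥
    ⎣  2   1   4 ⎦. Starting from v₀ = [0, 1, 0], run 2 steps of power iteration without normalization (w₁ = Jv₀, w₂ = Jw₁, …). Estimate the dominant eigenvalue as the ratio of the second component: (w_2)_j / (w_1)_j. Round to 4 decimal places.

w1 = Jv₀ = (3·0 + (-4)·1 + 2·0; (-4)·0 + (-5)·1 + 1·0; 2·0 + 1·1 + 4·0) = (-4, -5, 1)
w2 = Jw1 = (3·(-4) + (-4)·(-5) + 2·1; (-4)·(-4) + (-5)·(-5) + 1·1; 2·(-4) + 1·(-5) + 4·1) = (10, 42, -9)
Ratio at component: 42 / -5 = -8.4000

λ ≈ -8.4000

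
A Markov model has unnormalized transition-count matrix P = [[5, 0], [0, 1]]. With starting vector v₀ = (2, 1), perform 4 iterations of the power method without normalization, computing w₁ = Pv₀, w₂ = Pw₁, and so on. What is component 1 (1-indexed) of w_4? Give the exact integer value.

w1 = Pv₀ = (10, 1)
w2 = Pw1 = (50, 1)
w3 = Pw2 = (250, 1)
w4 = Pw3 = (1250, 1)
The requested component of w4 is 1250.

1250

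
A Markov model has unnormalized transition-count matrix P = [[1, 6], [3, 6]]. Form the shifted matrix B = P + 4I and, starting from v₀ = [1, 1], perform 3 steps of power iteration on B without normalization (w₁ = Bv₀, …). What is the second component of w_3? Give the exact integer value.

B = P + 4I has rows (5, 6); (3, 10)
w1 = Bv₀ = (5·1 + 6·1; 3·1 + 10·1) = (11, 13)
w2 = Bw1 = (5·11 + 6·13; 3·11 + 10·13) = (133, 163)
w3 = Bw2 = (1643, 2029)
Requested component of w3: 2029

2029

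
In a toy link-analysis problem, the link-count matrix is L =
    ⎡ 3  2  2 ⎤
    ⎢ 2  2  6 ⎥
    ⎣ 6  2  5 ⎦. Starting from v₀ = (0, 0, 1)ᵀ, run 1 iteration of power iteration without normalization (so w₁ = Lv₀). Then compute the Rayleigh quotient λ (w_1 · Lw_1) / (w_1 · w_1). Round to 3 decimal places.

8.877

w1 = Lv₀ = (3·0 + 2·0 + 2·1; 2·0 + 2·0 + 6·1; 6·0 + 2·0 + 5·1) = (2, 6, 5)
Lw1 = (28, 46, 49)
w1·Lw1 = 2·28 + 6·46 + 5·49 = 577; w1·w1 = 2·2 + 6·6 + 5·5 = 65
λ ≈ 577/65 = 8.877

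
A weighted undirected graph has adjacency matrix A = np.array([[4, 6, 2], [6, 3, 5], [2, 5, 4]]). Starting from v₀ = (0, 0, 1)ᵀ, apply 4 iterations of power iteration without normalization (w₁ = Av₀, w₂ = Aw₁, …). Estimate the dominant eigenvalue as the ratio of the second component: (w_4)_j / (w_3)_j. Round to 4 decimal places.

λ ≈ 12.1449

w1 = Av₀ = (2, 5, 4)
w2 = Aw1 = (46, 47, 45)
w3 = Aw2 = (556, 642, 507)
w4 = Aw3 = (7090, 7797, 6350)
Ratio at component: 7797 / 642 = 12.1449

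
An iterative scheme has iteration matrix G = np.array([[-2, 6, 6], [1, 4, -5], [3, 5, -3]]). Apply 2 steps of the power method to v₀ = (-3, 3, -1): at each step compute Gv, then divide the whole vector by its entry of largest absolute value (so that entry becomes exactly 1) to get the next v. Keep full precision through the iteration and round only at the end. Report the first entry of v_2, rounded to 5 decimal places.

Gv0 = (18.000000, 14.000000, 9.000000); divide by 18.000000 → v1 = (1.000000, 0.777778, 0.500000)
Gv1 = (5.666667, 1.611111, 5.388889); divide by 5.666667 → v2 = (1.000000, 0.284314, 0.950980)
Requested entry of v2: 102/102 = 1.00000

1.00000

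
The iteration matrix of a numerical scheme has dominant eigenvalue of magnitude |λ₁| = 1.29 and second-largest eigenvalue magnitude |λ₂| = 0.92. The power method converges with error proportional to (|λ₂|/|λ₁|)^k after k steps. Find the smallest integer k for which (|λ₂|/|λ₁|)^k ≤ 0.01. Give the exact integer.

|λ₂/λ₁| = 0.92/1.29 = 0.71318
Need k ≥ ln(0.01) / ln(0.71318) = -4.6052 / -0.3380 ≈ 13.624
Smallest integer k satisfying the bound: 14

14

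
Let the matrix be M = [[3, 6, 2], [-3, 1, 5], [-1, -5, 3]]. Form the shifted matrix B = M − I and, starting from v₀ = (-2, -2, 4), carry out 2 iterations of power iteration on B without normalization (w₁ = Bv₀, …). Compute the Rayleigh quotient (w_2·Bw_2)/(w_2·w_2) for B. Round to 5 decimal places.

2.39354

B = M − I has rows (2, 6, 2); (-3, 0, 5); (-1, -5, 2)
w1 = Bv₀ = (-8, 26, 20)
w2 = Bw1 = (180, 124, -82)
Bw2 = (940, -950, -964)
w2·Bw2 = 130448; w2·w2 = 54500; μ ≈ 130448/54500 = 2.39354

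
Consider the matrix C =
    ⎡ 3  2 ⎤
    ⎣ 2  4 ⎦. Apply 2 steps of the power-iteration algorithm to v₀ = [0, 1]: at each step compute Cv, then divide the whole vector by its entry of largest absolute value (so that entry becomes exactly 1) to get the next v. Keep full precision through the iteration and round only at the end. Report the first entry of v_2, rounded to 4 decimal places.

0.7000

Cv0 = (2.00000, 4.00000); divide by 4.00000 → v1 = (0.50000, 1.00000)
Cv1 = (3.50000, 5.00000); divide by 5.00000 → v2 = (0.70000, 1.00000)
Requested entry of v2: 14/20 = 0.7000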